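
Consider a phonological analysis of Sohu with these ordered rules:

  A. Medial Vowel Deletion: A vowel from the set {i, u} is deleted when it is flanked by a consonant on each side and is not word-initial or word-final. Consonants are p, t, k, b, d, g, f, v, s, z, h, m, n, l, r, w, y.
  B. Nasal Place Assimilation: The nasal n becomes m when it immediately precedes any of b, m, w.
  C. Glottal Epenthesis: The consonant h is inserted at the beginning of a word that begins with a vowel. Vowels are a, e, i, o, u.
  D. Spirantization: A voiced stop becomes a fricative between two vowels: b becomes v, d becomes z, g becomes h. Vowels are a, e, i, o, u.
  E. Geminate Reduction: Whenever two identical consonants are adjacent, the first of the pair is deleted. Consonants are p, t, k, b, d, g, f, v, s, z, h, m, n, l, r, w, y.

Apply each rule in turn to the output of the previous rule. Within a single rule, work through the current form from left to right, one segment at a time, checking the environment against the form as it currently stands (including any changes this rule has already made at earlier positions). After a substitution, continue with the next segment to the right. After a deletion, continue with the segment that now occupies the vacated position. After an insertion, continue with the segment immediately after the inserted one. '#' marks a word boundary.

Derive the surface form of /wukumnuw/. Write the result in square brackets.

[wkmw]

A Medial Vowel Deletion: [wukumnuw] → [wkmnw]
B Nasal Place Assimilation: [wkmnw] → [wkmmw]
C Glottal Epenthesis: no change — [wkmmw]
D Spirantization: no change — [wkmmw]
E Geminate Reduction: [wkmmw] → [wkmw]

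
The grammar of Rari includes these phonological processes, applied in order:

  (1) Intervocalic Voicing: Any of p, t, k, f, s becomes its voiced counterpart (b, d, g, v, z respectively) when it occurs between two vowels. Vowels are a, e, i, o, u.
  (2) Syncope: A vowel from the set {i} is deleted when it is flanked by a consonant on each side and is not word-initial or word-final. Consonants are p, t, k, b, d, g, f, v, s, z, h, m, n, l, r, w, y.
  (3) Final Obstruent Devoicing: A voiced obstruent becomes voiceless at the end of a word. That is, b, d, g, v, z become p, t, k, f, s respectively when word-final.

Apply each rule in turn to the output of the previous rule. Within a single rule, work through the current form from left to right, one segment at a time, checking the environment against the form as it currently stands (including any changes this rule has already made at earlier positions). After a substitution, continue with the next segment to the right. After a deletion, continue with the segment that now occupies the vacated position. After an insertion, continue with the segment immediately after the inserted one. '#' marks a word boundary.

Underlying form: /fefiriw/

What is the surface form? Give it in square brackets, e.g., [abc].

[fevrw]

(1) Intervocalic Voicing: [fefiriw] → [feviriw]
(2) Syncope: [feviriw] → [fevrw]
(3) Final Obstruent Devoicing: no change — [fevrw]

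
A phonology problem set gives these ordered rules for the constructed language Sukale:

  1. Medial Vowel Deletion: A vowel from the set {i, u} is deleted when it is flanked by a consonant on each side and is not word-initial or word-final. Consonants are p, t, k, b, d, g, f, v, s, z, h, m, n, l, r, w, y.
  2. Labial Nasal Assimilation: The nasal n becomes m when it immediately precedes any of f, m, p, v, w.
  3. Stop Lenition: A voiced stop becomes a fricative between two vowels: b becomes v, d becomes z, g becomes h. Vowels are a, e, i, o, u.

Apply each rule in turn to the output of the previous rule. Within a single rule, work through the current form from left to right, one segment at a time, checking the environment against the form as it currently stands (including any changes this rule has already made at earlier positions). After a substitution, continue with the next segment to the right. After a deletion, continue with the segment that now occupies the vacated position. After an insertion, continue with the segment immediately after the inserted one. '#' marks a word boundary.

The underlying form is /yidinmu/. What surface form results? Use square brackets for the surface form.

1 Medial Vowel Deletion: [yidinmu] → [ydnmu]
2 Labial Nasal Assimilation: [ydnmu] → [ydmmu]
3 Stop Lenition: no change — [ydmmu]

[ydmmu]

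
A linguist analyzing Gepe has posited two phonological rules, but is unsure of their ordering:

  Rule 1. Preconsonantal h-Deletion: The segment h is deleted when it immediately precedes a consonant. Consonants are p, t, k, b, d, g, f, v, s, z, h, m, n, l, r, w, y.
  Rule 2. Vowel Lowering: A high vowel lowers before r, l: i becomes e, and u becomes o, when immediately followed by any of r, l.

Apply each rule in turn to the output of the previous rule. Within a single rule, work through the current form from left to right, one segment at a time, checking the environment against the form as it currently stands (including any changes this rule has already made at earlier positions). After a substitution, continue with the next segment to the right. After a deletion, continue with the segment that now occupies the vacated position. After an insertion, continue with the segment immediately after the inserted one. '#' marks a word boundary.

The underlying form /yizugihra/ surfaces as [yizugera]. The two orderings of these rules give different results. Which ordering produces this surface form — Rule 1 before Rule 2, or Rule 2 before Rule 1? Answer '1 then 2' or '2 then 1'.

Order 1 then 2:
  1 Preconsonantal h-Deletion: [yizugihra] → [yizugira]
  2 Vowel Lowering: [yizugira] → [yizugera]
  result: [yizugera]
Order 2 then 1:
  2 Vowel Lowering: no change — [yizugihra]
  1 Preconsonantal h-Deletion: [yizugihra] → [yizugira]
  result: [yizugira]

1 then 2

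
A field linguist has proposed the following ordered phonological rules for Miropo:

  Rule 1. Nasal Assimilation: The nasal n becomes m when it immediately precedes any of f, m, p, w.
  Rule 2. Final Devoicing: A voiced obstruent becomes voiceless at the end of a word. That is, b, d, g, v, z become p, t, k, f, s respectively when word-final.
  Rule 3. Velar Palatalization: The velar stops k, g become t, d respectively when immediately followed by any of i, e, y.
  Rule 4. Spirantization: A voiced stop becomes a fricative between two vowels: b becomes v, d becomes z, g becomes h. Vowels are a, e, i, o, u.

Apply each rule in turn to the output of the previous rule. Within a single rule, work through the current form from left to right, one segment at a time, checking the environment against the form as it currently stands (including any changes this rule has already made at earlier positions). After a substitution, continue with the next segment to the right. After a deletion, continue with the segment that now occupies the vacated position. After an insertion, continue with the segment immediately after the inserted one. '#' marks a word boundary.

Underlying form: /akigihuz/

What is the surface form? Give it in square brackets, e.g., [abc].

[atizihus]

Rule 1 Nasal Assimilation: no change — [akigihuz]
Rule 2 Final Devoicing: [akigihuz] → [akigihus]
Rule 3 Velar Palatalization: [akigihus] → [atidihus]
Rule 4 Spirantization: [atidihus] → [atizihus]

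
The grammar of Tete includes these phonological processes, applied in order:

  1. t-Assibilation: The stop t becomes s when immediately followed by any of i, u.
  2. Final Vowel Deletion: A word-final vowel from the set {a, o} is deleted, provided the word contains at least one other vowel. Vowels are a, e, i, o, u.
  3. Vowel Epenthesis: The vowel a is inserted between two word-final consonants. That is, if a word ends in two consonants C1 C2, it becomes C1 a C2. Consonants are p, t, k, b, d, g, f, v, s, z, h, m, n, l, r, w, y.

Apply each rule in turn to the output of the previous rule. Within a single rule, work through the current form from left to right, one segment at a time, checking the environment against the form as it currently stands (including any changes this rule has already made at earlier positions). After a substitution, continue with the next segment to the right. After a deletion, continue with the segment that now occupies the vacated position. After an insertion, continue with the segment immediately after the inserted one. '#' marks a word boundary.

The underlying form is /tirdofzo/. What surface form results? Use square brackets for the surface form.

1 t-Assibilation: [tirdofzo] → [sirdofzo]
2 Final Vowel Deletion: [sirdofzo] → [sirdofz]
3 Vowel Epenthesis: [sirdofz] → [sirdofaz]

[sirdofaz]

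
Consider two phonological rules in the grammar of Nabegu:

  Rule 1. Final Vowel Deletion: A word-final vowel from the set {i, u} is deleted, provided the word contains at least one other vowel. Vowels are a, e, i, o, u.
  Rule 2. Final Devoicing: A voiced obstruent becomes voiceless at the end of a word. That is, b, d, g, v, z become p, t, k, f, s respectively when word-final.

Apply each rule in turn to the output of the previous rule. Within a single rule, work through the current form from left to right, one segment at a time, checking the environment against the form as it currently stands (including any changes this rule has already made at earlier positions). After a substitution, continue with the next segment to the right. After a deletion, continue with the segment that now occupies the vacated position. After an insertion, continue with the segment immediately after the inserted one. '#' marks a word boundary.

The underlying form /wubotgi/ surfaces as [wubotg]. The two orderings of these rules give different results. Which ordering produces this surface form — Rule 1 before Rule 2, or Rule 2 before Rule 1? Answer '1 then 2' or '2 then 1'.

2 then 1

Order 1 then 2:
  1 Final Vowel Deletion: [wubotgi] → [wubotg]
  2 Final Devoicing: [wubotg] → [wubotk]
  result: [wubotk]
Order 2 then 1:
  2 Final Devoicing: no change — [wubotgi]
  1 Final Vowel Deletion: [wubotgi] → [wubotg]
  result: [wubotg]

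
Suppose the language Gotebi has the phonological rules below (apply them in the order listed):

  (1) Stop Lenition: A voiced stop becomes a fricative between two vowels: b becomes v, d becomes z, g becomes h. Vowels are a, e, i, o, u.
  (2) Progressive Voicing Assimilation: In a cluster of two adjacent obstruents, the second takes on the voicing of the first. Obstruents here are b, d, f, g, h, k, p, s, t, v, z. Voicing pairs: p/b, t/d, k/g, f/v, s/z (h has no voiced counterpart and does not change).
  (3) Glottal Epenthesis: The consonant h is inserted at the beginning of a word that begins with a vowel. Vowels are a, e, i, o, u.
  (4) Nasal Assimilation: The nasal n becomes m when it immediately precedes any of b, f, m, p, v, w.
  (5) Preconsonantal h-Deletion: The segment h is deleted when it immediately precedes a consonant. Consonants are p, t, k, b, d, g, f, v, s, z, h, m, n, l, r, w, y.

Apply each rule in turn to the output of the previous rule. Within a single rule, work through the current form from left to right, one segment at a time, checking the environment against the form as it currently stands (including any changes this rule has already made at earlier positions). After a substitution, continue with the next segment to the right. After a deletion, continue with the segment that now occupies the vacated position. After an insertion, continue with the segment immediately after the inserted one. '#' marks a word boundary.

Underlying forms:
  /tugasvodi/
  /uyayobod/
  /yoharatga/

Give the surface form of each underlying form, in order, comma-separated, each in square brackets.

/tugasvodi/:
  (1) Stop Lenition: [tugasvodi] → [tuhasvozi]
  (2) Progressive Voicing Assimilation: [tuhasvozi] → [tuhasfozi]
  (3) Glottal Epenthesis: no change — [tuhasfozi]
  (4) Nasal Assimilation: no change — [tuhasfozi]
  (5) Preconsonantal h-Deletion: no change — [tuhasfozi]
/uyayobod/:
  (1) Stop Lenition: [uyayobod] → [uyayovod]
  (2) Progressive Voicing Assimilation: no change — [uyayovod]
  (3) Glottal Epenthesis: [uyayovod] → [huyayovod]
  (4) Nasal Assimilation: no change — [huyayovod]
  (5) Preconsonantal h-Deletion: no change — [huyayovod]
/yoharatga/:
  (1) Stop Lenition: no change — [yoharatga]
  (2) Progressive Voicing Assimilation: [yoharatga] → [yoharatka]
  (3) Glottal Epenthesis: no change — [yoharatka]
  (4) Nasal Assimilation: no change — [yoharatka]
  (5) Preconsonantal h-Deletion: no change — [yoharatka]

[tuhasfozi], [huyayovod], [yoharatka]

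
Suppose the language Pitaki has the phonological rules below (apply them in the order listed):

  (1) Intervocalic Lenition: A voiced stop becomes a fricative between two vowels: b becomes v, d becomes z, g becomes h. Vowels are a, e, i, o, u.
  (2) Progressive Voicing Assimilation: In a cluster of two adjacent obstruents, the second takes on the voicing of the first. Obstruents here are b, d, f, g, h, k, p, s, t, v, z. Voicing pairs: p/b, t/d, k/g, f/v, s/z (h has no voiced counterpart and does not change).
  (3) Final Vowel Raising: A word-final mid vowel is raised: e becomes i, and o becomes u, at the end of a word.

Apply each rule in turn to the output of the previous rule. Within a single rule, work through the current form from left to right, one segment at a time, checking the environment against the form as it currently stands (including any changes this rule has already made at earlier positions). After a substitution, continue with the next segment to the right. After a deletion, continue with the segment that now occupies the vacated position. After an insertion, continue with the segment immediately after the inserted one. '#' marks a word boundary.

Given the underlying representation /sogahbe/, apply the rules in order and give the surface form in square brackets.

[sohahpi]

(1) Intervocalic Lenition: [sogahbe] → [sohahbe]
(2) Progressive Voicing Assimilation: [sohahbe] → [sohahpe]
(3) Final Vowel Raising: [sohahpe] → [sohahpi]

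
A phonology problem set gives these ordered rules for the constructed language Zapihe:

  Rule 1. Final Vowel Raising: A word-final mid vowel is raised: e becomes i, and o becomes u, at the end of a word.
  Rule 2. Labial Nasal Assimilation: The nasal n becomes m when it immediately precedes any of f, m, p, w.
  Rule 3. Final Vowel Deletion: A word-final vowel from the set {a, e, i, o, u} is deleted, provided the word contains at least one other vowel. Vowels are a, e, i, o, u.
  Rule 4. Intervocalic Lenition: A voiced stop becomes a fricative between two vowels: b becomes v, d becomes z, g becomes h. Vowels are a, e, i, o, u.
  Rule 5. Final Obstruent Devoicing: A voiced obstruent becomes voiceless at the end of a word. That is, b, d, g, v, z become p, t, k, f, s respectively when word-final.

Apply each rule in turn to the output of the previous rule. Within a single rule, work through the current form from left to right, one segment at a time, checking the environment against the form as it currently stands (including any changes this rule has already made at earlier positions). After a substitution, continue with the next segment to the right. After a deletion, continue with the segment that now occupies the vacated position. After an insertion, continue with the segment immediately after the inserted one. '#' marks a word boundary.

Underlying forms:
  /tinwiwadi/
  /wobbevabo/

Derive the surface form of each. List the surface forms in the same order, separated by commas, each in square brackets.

/tinwiwadi/:
  Rule 1 Final Vowel Raising: no change — [tinwiwadi]
  Rule 2 Labial Nasal Assimilation: [tinwiwadi] → [timwiwadi]
  Rule 3 Final Vowel Deletion: [timwiwadi] → [timwiwad]
  Rule 4 Intervocalic Lenition: no change — [timwiwad]
  Rule 5 Final Obstruent Devoicing: [timwiwad] → [timwiwat]
/wobbevabo/:
  Rule 1 Final Vowel Raising: [wobbevabo] → [wobbevabu]
  Rule 2 Labial Nasal Assimilation: no change — [wobbevabu]
  Rule 3 Final Vowel Deletion: [wobbevabu] → [wobbevab]
  Rule 4 Intervocalic Lenition: no change — [wobbevab]
  Rule 5 Final Obstruent Devoicing: [wobbevab] → [wobbevap]

[timwiwat], [wobbevap]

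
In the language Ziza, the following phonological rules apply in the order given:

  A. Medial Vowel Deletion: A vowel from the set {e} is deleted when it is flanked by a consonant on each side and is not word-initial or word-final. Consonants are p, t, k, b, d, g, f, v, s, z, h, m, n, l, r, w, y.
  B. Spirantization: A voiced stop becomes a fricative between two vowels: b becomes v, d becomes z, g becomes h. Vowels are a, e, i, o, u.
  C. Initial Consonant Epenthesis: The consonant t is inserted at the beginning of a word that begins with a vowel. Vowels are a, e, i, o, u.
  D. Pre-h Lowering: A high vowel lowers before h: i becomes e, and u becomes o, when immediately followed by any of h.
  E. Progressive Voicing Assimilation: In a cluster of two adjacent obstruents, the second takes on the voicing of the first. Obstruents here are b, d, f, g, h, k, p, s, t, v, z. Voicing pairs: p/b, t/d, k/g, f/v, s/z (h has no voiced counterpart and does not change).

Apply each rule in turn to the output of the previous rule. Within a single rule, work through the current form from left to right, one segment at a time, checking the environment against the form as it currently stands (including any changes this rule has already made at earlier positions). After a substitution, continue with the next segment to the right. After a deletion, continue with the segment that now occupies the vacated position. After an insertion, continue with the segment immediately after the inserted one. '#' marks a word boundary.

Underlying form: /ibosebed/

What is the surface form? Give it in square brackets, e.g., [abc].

A Medial Vowel Deletion: [ibosebed] → [ibosbd]
B Spirantization: [ibosbd] → [ivosbd]
C Initial Consonant Epenthesis: [ivosbd] → [tivosbd]
D Pre-h Lowering: no change — [tivosbd]
E Progressive Voicing Assimilation: [tivosbd] → [tivospt]

[tivospt]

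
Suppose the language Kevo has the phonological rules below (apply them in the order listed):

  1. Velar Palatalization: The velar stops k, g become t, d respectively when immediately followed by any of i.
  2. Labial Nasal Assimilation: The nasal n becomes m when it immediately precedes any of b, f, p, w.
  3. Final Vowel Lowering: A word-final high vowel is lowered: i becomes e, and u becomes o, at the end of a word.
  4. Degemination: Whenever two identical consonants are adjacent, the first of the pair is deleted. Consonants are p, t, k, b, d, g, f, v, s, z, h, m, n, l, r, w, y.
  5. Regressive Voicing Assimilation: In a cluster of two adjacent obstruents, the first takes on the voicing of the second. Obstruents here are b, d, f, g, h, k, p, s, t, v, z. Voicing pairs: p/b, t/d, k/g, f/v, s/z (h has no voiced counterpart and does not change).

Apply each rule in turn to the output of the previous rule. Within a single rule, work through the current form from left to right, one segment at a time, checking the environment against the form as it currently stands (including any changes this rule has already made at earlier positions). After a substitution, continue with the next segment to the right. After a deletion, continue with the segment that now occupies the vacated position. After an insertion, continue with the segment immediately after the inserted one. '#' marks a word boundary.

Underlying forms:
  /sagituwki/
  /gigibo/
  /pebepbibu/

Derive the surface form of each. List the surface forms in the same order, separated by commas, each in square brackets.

/sagituwki/:
  1 Velar Palatalization: [sagituwki] → [sadituwti]
  2 Labial Nasal Assimilation: no change — [sadituwti]
  3 Final Vowel Lowering: [sadituwti] → [sadituwte]
  4 Degemination: no change — [sadituwte]
  5 Regressive Voicing Assimilation: no change — [sadituwte]
/gigibo/:
  1 Velar Palatalization: [gigibo] → [didibo]
  2 Labial Nasal Assimilation: no change — [didibo]
  3 Final Vowel Lowering: no change — [didibo]
  4 Degemination: no change — [didibo]
  5 Regressive Voicing Assimilation: no change — [didibo]
/pebepbibu/:
  1 Velar Palatalization: no change — [pebepbibu]
  2 Labial Nasal Assimilation: no change — [pebepbibu]
  3 Final Vowel Lowering: [pebepbibu] → [pebepbibo]
  4 Degemination: no change — [pebepbibo]
  5 Regressive Voicing Assimilation: [pebepbibo] → [pebebbibo]

[sadituwte], [didibo], [pebebbibo]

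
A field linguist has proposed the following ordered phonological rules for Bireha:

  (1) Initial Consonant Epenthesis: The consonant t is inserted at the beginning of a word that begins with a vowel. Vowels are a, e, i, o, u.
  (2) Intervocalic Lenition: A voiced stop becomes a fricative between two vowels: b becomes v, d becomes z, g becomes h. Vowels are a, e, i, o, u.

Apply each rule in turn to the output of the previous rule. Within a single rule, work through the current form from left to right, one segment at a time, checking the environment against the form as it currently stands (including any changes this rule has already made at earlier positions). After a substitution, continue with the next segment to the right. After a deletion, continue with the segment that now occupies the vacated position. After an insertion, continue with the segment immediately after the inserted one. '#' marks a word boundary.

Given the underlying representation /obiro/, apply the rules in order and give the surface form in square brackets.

[toviro]

(1) Initial Consonant Epenthesis: [obiro] → [tobiro]
(2) Intervocalic Lenition: [tobiro] → [toviro]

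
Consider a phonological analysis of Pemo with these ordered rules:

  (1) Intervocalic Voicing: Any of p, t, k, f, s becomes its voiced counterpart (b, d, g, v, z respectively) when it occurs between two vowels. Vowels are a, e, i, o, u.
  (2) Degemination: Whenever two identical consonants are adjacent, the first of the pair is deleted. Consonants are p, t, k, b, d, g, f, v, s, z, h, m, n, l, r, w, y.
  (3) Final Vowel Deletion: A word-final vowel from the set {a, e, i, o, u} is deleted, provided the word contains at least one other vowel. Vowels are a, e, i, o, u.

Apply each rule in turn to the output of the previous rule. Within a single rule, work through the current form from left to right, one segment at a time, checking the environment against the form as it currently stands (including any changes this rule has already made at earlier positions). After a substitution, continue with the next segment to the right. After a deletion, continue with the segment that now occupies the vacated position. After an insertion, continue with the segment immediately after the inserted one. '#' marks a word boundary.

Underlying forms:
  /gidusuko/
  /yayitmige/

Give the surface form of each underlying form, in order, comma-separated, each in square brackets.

/gidusuko/:
  (1) Intervocalic Voicing: [gidusuko] → [giduzugo]
  (2) Degemination: no change — [giduzugo]
  (3) Final Vowel Deletion: [giduzugo] → [giduzug]
/yayitmige/:
  (1) Intervocalic Voicing: no change — [yayitmige]
  (2) Degemination: no change — [yayitmige]
  (3) Final Vowel Deletion: [yayitmige] → [yayitmig]

[giduzug], [yayitmig]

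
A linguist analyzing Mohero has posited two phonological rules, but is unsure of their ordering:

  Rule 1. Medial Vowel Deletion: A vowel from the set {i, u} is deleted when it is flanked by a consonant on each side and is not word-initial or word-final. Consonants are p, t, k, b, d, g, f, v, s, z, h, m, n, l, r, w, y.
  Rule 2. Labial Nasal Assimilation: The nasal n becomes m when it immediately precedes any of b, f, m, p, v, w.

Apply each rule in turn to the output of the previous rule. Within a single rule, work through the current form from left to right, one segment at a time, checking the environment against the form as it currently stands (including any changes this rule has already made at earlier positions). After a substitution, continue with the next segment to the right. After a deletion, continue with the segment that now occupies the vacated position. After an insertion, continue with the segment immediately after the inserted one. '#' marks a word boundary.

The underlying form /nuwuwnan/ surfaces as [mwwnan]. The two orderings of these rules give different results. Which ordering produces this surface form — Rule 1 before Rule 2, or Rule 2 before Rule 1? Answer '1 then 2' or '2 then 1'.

1 then 2

Order 1 then 2:
  1 Medial Vowel Deletion: [nuwuwnan] → [nwwnan]
  2 Labial Nasal Assimilation: [nwwnan] → [mwwnan]
  result: [mwwnan]
Order 2 then 1:
  2 Labial Nasal Assimilation: no change — [nuwuwnan]
  1 Medial Vowel Deletion: [nuwuwnan] → [nwwnan]
  result: [nwwnan]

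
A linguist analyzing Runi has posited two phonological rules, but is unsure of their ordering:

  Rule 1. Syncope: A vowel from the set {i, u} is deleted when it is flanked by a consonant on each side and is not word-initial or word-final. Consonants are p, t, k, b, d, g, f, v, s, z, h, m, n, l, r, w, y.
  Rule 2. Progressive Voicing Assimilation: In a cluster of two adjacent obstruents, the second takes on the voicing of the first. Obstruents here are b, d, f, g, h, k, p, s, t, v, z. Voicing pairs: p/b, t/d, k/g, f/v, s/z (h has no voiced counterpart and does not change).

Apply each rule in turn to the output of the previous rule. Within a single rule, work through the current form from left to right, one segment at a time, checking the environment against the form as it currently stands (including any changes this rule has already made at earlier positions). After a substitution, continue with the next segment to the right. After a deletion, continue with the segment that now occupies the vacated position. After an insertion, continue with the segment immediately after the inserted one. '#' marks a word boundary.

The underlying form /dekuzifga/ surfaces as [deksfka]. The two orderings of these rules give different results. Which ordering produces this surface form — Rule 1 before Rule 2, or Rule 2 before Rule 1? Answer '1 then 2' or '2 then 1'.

Order 1 then 2:
  1 Syncope: [dekuzifga] → [dekzfga]
  2 Progressive Voicing Assimilation: [dekzfga] → [deksfka]
  result: [deksfka]
Order 2 then 1:
  2 Progressive Voicing Assimilation: [dekuzifga] → [dekuzifka]
  1 Syncope: [dekuzifka] → [dekzfka]
  result: [dekzfka]

1 then 2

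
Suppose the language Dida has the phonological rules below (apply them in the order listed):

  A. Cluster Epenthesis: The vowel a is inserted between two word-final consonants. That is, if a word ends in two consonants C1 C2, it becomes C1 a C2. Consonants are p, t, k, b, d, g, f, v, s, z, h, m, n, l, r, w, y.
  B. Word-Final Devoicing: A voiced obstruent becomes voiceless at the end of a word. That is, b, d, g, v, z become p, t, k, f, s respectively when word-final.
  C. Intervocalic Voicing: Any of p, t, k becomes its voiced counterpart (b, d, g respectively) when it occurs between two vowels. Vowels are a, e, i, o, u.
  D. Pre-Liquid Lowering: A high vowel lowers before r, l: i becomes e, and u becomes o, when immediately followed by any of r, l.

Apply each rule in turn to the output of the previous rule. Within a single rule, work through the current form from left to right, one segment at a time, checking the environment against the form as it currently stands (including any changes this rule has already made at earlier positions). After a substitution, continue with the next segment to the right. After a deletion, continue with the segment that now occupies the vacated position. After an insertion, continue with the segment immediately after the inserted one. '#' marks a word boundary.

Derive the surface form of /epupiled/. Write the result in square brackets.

[ebubelet]

A Cluster Epenthesis: no change — [epupiled]
B Word-Final Devoicing: [epupiled] → [epupilet]
C Intervocalic Voicing: [epupilet] → [ebubilet]
D Pre-Liquid Lowering: [ebubilet] → [ebubelet]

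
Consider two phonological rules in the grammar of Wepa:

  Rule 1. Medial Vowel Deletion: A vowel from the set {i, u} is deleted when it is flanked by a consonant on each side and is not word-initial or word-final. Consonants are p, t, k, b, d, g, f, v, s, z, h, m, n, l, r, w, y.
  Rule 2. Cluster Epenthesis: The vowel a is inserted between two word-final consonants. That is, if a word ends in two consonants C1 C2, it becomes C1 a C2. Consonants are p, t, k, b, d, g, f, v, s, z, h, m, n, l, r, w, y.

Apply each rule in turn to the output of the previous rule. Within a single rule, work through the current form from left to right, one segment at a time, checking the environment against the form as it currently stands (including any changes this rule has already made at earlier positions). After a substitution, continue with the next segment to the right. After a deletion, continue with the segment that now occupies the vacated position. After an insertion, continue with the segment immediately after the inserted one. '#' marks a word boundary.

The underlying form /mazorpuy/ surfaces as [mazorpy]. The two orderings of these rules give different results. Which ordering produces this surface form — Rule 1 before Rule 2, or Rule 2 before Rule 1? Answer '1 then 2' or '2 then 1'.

Order 1 then 2:
  1 Medial Vowel Deletion: [mazorpuy] → [mazorpy]
  2 Cluster Epenthesis: [mazorpy] → [mazorpay]
  result: [mazorpay]
Order 2 then 1:
  2 Cluster Epenthesis: no change — [mazorpuy]
  1 Medial Vowel Deletion: [mazorpuy] → [mazorpy]
  result: [mazorpy]

2 then 1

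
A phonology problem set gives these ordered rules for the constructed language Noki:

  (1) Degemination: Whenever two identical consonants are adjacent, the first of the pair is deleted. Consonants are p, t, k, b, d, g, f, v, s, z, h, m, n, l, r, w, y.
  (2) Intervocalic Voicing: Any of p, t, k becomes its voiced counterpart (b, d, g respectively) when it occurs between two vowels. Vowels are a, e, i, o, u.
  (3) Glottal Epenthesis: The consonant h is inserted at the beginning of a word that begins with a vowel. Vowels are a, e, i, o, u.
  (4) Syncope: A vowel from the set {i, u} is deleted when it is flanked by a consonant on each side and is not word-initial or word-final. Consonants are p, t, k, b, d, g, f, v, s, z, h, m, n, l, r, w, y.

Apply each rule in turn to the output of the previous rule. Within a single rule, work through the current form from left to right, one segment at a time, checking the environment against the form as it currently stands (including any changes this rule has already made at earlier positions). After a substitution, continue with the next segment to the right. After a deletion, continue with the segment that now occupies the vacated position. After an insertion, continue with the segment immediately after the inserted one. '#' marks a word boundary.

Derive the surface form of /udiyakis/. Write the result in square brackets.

[hdyags]

(1) Degemination: no change — [udiyakis]
(2) Intervocalic Voicing: [udiyakis] → [udiyagis]
(3) Glottal Epenthesis: [udiyagis] → [hudiyagis]
(4) Syncope: [hudiyagis] → [hdyags]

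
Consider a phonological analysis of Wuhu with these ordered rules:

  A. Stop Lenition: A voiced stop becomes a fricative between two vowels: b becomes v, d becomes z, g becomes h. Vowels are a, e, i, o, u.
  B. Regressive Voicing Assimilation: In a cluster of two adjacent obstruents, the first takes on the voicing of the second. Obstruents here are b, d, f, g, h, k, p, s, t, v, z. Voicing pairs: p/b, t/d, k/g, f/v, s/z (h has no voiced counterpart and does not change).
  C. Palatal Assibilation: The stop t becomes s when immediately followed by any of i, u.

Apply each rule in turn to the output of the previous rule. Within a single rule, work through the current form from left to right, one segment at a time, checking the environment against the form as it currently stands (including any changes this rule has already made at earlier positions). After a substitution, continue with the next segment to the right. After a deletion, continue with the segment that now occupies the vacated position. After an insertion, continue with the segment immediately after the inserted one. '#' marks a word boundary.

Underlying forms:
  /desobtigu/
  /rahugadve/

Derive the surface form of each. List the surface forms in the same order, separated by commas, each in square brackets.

[desopsihu], [rahuhadve]

/desobtigu/:
  A Stop Lenition: [desobtigu] → [desobtihu]
  B Regressive Voicing Assimilation: [desobtihu] → [desoptihu]
  C Palatal Assibilation: [desoptihu] → [desopsihu]
/rahugadve/:
  A Stop Lenition: [rahugadve] → [rahuhadve]
  B Regressive Voicing Assimilation: no change — [rahuhadve]
  C Palatal Assibilation: no change — [rahuhadve]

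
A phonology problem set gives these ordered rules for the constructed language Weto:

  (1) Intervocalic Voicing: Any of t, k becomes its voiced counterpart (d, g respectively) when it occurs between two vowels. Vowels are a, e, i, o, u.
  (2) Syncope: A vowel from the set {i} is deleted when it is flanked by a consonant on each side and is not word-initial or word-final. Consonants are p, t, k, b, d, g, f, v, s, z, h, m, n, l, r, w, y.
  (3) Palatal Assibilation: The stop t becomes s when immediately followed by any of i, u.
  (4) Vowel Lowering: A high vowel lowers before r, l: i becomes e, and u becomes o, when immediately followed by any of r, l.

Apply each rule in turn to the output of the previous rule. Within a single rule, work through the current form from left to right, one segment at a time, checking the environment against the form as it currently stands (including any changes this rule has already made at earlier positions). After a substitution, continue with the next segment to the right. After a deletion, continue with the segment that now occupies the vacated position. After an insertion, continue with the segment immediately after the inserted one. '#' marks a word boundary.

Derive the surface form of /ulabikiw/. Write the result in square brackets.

(1) Intervocalic Voicing: [ulabikiw] → [ulabigiw]
(2) Syncope: [ulabigiw] → [ulabgw]
(3) Palatal Assibilation: no change — [ulabgw]
(4) Vowel Lowering: [ulabgw] → [olabgw]

[olabgw]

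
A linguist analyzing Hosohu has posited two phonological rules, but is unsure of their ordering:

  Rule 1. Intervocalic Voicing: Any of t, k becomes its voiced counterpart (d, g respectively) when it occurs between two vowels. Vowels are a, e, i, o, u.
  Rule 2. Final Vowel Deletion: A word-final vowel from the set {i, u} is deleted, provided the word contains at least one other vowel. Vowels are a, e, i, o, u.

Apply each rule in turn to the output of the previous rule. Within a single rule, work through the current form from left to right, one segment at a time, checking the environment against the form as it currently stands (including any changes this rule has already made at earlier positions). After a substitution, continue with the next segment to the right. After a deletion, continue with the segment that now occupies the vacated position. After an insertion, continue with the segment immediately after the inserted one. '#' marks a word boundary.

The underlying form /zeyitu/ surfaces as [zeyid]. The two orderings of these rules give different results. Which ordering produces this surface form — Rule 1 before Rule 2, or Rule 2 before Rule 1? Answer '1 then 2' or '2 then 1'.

1 then 2

Order 1 then 2:
  1 Intervocalic Voicing: [zeyitu] → [zeyidu]
  2 Final Vowel Deletion: [zeyidu] → [zeyid]
  result: [zeyid]
Order 2 then 1:
  2 Final Vowel Deletion: [zeyitu] → [zeyit]
  1 Intervocalic Voicing: no change — [zeyit]
  result: [zeyit]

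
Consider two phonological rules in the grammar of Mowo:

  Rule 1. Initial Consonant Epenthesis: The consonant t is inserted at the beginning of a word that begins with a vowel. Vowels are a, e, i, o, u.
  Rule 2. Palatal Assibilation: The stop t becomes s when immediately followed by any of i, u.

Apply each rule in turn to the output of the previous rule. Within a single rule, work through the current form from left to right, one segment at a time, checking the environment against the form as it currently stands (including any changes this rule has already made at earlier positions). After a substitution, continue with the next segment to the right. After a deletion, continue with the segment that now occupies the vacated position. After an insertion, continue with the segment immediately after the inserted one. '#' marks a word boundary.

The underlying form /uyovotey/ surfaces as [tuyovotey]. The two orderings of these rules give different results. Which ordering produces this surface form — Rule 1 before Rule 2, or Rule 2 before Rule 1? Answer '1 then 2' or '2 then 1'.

2 then 1

Order 1 then 2:
  1 Initial Consonant Epenthesis: [uyovotey] → [tuyovotey]
  2 Palatal Assibilation: [tuyovotey] → [suyovotey]
  result: [suyovotey]
Order 2 then 1:
  2 Palatal Assibilation: no change — [uyovotey]
  1 Initial Consonant Epenthesis: [uyovotey] → [tuyovotey]
  result: [tuyovotey]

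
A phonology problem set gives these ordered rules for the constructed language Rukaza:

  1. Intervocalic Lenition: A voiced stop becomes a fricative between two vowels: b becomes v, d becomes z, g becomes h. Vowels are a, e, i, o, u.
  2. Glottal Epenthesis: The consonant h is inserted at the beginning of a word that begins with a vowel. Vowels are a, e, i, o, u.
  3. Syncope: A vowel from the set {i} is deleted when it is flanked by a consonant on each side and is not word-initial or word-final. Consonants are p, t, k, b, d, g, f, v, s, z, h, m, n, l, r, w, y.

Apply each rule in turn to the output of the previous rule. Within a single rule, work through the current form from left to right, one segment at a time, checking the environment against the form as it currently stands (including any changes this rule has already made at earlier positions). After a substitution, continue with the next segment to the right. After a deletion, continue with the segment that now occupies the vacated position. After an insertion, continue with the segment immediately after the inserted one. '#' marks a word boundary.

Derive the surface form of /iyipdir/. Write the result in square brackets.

[hypdr]

1 Intervocalic Lenition: no change — [iyipdir]
2 Glottal Epenthesis: [iyipdir] → [hiyipdir]
3 Syncope: [hiyipdir] → [hypdr]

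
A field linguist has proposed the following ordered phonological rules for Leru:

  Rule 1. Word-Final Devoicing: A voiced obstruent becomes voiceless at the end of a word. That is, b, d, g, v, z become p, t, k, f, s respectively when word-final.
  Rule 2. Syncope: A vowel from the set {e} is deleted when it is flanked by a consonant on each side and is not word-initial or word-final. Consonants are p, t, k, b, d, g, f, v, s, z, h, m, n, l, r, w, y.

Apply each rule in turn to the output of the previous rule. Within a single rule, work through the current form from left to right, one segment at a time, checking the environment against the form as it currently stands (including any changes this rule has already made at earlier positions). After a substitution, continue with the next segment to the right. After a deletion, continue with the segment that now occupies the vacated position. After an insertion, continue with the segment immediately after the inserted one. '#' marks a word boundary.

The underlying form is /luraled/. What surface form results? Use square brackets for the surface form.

[luralt]

Rule 1 Word-Final Devoicing: [luraled] → [luralet]
Rule 2 Syncope: [luralet] → [luralt]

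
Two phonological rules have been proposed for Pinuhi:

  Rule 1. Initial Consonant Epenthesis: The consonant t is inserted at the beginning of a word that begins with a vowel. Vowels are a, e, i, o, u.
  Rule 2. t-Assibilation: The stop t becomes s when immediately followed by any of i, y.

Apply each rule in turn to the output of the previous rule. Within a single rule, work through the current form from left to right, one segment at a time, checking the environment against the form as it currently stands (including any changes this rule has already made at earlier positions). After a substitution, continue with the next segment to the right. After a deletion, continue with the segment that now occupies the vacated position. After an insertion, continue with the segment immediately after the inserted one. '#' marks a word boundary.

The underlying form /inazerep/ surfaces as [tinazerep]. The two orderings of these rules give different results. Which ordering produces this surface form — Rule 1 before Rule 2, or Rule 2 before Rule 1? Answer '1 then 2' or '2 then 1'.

Order 1 then 2:
  1 Initial Consonant Epenthesis: [inazerep] → [tinazerep]
  2 t-Assibilation: [tinazerep] → [sinazerep]
  result: [sinazerep]
Order 2 then 1:
  2 t-Assibilation: no change — [inazerep]
  1 Initial Consonant Epenthesis: [inazerep] → [tinazerep]
  result: [tinazerep]

2 then 1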